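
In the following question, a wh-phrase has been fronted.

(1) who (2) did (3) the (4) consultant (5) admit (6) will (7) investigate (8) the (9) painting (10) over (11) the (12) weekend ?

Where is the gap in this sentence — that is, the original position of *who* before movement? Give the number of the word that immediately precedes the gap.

5

Before movement: The consultant did admit who will investigate the painting over the weekend.
'who' is the subject of the clause embedded under 'admit'. It moves to the left edge, and the trace sits right after 'admit':
Who did the consultant admit ___ will investigate the painting over the weekend?
'admit' is word 5.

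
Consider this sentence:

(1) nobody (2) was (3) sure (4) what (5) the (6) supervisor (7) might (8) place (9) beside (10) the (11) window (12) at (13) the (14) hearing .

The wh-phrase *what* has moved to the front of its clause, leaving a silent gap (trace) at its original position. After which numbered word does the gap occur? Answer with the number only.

8

Pre-movement form: The supervisor might place what beside the window at the hearing.
'what' functions as the direct object of 'place'. Wh-movement fronts it, leaving a gap right after 'place':
Nobody was sure what the supervisor might place ___ beside the window at the hearing.
'place' is word 8.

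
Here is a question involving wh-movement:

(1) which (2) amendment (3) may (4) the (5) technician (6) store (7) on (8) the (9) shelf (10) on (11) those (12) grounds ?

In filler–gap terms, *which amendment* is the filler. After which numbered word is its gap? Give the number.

In situ: The technician may store which amendment on the shelf on those grounds.
'which amendment' is the direct object of 'store'. Wh-movement fronts it, leaving a gap right after 'store':
Which amendment may the technician store ___ on the shelf on those grounds?
'store' is word 6.

6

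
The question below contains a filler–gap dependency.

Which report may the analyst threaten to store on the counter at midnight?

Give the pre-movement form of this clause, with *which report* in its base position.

The filler 'which report' is interpreted as the direct object of 'store'. Fronting leaves a gap immediately after 'store':
Which report may the analyst threaten to store ___ on the counter at midnight?

The analyst may threaten to store which report on the counter at midnight.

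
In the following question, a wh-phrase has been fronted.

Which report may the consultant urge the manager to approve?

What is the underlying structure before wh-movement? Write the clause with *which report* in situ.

The consultant may urge the manager to approve which report.

'which report' is the direct object of 'approve'. Wh-movement fronts it, leaving a gap right after 'approve':
Which report may the consultant urge the manager to approve ___?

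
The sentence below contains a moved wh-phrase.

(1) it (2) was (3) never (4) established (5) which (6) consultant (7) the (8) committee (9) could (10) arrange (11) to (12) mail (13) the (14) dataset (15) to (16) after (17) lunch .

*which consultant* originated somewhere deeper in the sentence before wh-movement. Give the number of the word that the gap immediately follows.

15

Before movement: The committee could arrange to mail the dataset to which consultant after lunch.
'which consultant' functions as the object of the preposition 'to' (recipient of 'mail'). It moves to the left edge, and the trace sits right after 'to':
It was never established which consultant the committee could arrange to mail the dataset to ___ after lunch.
'to' is word 15.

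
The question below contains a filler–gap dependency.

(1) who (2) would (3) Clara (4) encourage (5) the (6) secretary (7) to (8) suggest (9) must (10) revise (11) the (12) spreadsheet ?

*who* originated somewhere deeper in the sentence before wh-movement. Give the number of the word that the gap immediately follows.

8

Pre-movement form: Clara would encourage the secretary to suggest who must revise the spreadsheet.
The filler 'who' is interpreted as the subject of the clause embedded under 'suggest'. Fronting leaves a gap immediately after 'suggest':
Who would Clara encourage the secretary to suggest ___ must revise the spreadsheet?
'suggest' is word 8.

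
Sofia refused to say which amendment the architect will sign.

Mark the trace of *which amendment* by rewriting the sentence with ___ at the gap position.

Sofia refused to say which amendment the architect will sign ___.

Underlying clause: The architect will sign which amendment.
'which amendment' is the direct object of 'sign'. The gap is right after 'sign'.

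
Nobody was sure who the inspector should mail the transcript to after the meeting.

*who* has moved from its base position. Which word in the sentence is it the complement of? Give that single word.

Underlying clause: The inspector should mail the transcript to who after the meeting.
'who' functions as the object of the preposition 'to' (recipient of 'mail'). Wh-movement fronts it, leaving a gap right after 'to':
Nobody was sure who the inspector should mail the transcript to ___ after the meeting.

to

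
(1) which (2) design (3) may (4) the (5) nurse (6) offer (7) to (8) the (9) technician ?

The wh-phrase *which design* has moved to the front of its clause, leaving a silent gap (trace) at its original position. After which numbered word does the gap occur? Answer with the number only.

Underlying clause: The nurse may offer which design to the technician.
The filler 'which design' is interpreted as the direct object of 'offer'. Fronting leaves a gap immediately after 'offer':
Which design may the nurse offer ___ to the technician?
'offer' is word 6.

6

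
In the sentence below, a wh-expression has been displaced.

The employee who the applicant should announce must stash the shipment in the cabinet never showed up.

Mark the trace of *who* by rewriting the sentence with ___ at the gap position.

'who' functions as the subject of the clause embedded under 'announce'. The gap is right after 'announce'.

The employee who the applicant should announce ___ must stash the shipment in the cabinet never showed up.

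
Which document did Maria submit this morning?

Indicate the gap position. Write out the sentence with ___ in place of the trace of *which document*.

Pre-movement form: Maria did submit which document this morning.
'which document' is the direct object of 'submit'. The gap is right after 'submit'.

Which document did Maria submit ___ this morning?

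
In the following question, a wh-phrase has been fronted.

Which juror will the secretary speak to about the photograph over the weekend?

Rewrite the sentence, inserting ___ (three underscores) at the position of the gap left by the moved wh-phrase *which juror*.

In situ: The secretary will speak to which juror about the photograph over the weekend.
'which juror' functions as the object of the preposition 'to'. The gap is right after 'to'.

Which juror will the secretary speak to ___ about the photograph over the weekend?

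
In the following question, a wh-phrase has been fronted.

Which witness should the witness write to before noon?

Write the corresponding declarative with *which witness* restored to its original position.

The witness should write to which witness before noon.

'which witness' is the object of the preposition 'to'. Fronting leaves a gap immediately after 'to':
Which witness should the witness write to ___ before noon?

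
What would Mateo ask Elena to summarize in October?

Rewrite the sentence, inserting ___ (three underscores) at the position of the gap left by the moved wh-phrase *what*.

Before movement: Mateo would ask Elena to summarize what in October.
'what' functions as the direct object of 'summarize'. The gap is right after 'summarize'.

What would Mateo ask Elena to summarize ___ in October?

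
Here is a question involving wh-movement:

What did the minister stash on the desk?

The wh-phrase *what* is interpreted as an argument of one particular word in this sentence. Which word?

stash

Underlying clause: The minister did stash what on the desk.
'what' functions as the direct object of 'stash'. It moves to the left edge, and the trace sits right after 'stash':
What did the minister stash ___ on the desk?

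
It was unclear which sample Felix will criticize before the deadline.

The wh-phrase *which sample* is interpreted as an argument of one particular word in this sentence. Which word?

Pre-movement form: Felix will criticize which sample before the deadline.
'which sample' is the direct object of 'criticize'. Fronting leaves a gap immediately after 'criticize':
It was unclear which sample Felix will criticize ___ before the deadline.

criticize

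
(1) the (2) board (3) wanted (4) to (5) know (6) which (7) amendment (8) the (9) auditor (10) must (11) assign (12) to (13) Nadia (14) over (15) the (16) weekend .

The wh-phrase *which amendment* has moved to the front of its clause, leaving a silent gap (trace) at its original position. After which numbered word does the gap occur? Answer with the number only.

11

Pre-movement form: The auditor must assign which amendment to Nadia over the weekend.
'which amendment' is the direct object of 'assign'. Wh-movement fronts it, leaving a gap right after 'assign':
The board wanted to know which amendment the auditor must assign ___ to Nadia over the weekend.
'assign' is word 11.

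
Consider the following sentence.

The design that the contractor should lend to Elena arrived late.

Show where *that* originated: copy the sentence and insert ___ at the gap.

The design that the contractor should lend ___ to Elena arrived late.

'that' is the direct object of 'lend'. The gap is right after 'lend'.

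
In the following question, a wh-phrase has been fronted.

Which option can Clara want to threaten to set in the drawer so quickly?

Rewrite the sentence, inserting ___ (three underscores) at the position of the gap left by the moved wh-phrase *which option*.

Which option can Clara want to threaten to set ___ in the drawer so quickly?

Underlying clause: Clara can want to threaten to set which option in the drawer so quickly.
'which option' functions as the direct object of 'set'. The gap is right after 'set'.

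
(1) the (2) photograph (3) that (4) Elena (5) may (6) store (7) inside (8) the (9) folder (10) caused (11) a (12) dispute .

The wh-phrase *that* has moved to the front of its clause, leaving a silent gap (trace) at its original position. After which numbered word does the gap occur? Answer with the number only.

6

'that' is the direct object of 'store'. Fronting leaves a gap immediately after 'store':
The photograph that Elena may store ___ inside the folder caused a dispute.
'store' is word 6.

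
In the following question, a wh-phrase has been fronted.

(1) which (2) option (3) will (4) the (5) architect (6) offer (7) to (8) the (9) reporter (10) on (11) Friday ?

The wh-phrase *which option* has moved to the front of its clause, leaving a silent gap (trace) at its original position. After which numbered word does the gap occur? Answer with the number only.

6

In situ: The architect will offer which option to the reporter on Friday.
'which option' functions as the direct object of 'offer'. Fronting leaves a gap immediately after 'offer':
Which option will the architect offer ___ to the reporter on Friday?
'offer' is word 6.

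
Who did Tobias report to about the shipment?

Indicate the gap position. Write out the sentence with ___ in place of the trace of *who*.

Who did Tobias report to ___ about the shipment?

In situ: Tobias did report to who about the shipment.
'who' is the object of the preposition 'to'. The gap is right after 'to'.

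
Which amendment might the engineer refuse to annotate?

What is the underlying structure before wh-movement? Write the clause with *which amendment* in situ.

'which amendment' functions as the direct object of 'annotate'. Fronting leaves a gap immediately after 'annotate':
Which amendment might the engineer refuse to annotate ___?

The engineer might refuse to annotate which amendment.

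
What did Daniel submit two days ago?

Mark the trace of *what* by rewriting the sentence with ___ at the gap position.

What did Daniel submit ___ two days ago?

Underlying clause: Daniel did submit what two days ago.
The filler 'what' is interpreted as the direct object of 'submit'. The gap is right after 'submit'.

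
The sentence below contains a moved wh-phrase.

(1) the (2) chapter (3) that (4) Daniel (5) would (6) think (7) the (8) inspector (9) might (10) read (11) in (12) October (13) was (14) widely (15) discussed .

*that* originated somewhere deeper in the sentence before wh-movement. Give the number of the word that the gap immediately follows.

10

'that' is the direct object of 'read'. Fronting leaves a gap immediately after 'read':
The chapter that Daniel would think the inspector might read ___ in October was widely discussed.
'read' is word 10.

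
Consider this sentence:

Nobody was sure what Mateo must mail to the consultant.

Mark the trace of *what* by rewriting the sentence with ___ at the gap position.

Pre-movement form: Mateo must mail what to the consultant.
'what' is the direct object of 'mail'. The gap is right after 'mail'.

Nobody was sure what Mateo must mail ___ to the consultant.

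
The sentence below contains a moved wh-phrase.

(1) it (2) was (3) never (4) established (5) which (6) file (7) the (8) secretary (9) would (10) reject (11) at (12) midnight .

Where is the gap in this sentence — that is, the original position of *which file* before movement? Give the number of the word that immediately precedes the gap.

Underlying clause: The secretary would reject which file at midnight.
'which file' is the direct object of 'reject'. It moves to the left edge, and the trace sits right after 'reject':
It was never established which file the secretary would reject ___ at midnight.
'reject' is word 10.

10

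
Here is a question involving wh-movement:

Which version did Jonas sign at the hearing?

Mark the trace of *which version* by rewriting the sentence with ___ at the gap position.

Which version did Jonas sign ___ at the hearing?

Underlying clause: Jonas did sign which version at the hearing.
'which version' is the direct object of 'sign'. The gap is right after 'sign'.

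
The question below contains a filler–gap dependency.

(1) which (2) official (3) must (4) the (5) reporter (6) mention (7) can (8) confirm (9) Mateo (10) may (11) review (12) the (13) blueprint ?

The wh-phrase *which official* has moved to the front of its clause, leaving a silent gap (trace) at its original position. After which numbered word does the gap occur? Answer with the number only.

Underlying clause: The reporter must mention which official can confirm Mateo may review the blueprint.
The filler 'which official' is interpreted as the subject of the clause embedded under 'mention'. It moves to the left edge, and the trace sits right after 'mention':
Which official must the reporter mention ___ can confirm Mateo may review the blueprint?
'mention' is word 6.

6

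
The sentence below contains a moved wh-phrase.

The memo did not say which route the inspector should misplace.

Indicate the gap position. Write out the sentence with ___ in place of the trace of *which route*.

Before movement: The inspector should misplace which route.
'which route' functions as the direct object of 'misplace'. The gap is right after 'misplace'.

The memo did not say which route the inspector should misplace ___.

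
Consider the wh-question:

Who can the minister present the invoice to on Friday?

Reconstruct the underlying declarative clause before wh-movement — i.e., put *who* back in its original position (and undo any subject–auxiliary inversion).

The minister can present the invoice to who on Friday.

The filler 'who' is interpreted as the object of the preposition 'to' (recipient of 'present'). Wh-movement fronts it, leaving a gap right after 'to':
Who can the minister present the invoice to ___ on Friday?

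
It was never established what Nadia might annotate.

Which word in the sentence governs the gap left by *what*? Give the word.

Pre-movement form: Nadia might annotate what.
'what' functions as the direct object of 'annotate'. Wh-movement fronts it, leaving a gap right after 'annotate':
It was never established what Nadia might annotate ___.

annotate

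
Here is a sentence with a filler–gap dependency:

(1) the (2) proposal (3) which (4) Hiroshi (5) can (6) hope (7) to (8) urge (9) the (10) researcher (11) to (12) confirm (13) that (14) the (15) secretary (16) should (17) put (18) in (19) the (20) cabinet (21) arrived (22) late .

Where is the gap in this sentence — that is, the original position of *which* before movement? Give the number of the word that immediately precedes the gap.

17

'which' functions as the direct object of 'put'. Fronting leaves a gap immediately after 'put':
The proposal which Hiroshi can hope to urge the researcher to confirm that the secretary should put ___ in the cabinet arrived late.
'put' is word 17.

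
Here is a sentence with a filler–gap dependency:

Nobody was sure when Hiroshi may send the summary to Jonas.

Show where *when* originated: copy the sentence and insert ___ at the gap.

Nobody was sure when Hiroshi may send the summary to Jonas ___.

Underlying clause: Hiroshi may send the summary to Jonas when.
'when' is the temporal adjunct. The gap is right after 'Jonas'.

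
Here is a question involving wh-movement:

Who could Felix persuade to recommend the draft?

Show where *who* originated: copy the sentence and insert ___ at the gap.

Who could Felix persuade ___ to recommend the draft?

Before movement: Felix could persuade who to recommend the draft.
The filler 'who' is interpreted as the direct object of 'persuade'. The gap is right after 'persuade'.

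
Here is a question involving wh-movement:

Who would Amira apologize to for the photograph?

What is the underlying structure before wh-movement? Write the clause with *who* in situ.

Amira would apologize to who for the photograph.

'who' is the object of the preposition 'to'. It moves to the left edge, and the trace sits right after 'to':
Who would Amira apologize to ___ for the photograph?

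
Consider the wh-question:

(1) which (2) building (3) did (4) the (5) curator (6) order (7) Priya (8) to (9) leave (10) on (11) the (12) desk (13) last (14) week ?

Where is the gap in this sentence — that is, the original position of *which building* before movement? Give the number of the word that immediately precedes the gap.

In situ: The curator did order Priya to leave which building on the desk last week.
The filler 'which building' is interpreted as the direct object of 'leave'. Fronting leaves a gap immediately after 'leave':
Which building did the curator order Priya to leave ___ on the desk last week?
'leave' is word 9.

9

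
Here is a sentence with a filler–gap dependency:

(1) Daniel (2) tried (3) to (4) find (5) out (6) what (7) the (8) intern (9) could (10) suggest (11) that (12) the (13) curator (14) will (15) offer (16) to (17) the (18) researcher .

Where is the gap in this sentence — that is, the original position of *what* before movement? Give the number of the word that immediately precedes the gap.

15

In situ: The intern could suggest that the curator will offer what to the researcher.
'what' is the direct object of 'offer'. It moves to the left edge, and the trace sits right after 'offer':
Daniel tried to find out what the intern could suggest that the curator will offer ___ to the researcher.
'offer' is word 15.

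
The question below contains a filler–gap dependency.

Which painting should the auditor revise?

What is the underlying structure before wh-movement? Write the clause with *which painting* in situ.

The auditor should revise which painting.

The filler 'which painting' is interpreted as the direct object of 'revise'. Fronting leaves a gap immediately after 'revise':
Which painting should the auditor revise ___?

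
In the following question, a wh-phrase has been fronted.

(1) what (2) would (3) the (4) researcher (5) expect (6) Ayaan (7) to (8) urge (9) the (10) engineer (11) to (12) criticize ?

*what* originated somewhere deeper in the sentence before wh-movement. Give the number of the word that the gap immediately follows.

Underlying clause: The researcher would expect Ayaan to urge the engineer to criticize what.
The filler 'what' is interpreted as the direct object of 'criticize'. Wh-movement fronts it, leaving a gap right after 'criticize':
What would the researcher expect Ayaan to urge the engineer to criticize ___?
'criticize' is word 12.

12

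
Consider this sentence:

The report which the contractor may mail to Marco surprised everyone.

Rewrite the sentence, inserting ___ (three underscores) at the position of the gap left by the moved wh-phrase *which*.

The filler 'which' is interpreted as the direct object of 'mail'. The gap is right after 'mail'.

The report which the contractor may mail ___ to Marco surprised everyone.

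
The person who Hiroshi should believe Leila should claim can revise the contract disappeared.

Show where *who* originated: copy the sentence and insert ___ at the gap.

'who' is the subject of the clause embedded under 'claim'. The gap is right after 'claim'.

The person who Hiroshi should believe Leila should claim ___ can revise the contract disappeared.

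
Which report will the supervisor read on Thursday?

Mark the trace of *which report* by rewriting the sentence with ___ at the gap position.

Which report will the supervisor read ___ on Thursday?

Pre-movement form: The supervisor will read which report on Thursday.
The filler 'which report' is interpreted as the direct object of 'read'. The gap is right after 'read'.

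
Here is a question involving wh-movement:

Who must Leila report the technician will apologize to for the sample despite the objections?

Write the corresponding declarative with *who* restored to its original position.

Leila must report the technician will apologize to who for the sample despite the objections.

'who' functions as the object of the preposition 'to'. Wh-movement fronts it, leaving a gap right after 'to':
Who must Leila report the technician will apologize to ___ for the sample despite the objections?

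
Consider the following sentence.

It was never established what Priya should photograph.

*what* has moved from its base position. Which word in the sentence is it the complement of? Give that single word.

Underlying clause: Priya should photograph what.
'what' functions as the direct object of 'photograph'. Fronting leaves a gap immediately after 'photograph':
It was never established what Priya should photograph ___.

photograph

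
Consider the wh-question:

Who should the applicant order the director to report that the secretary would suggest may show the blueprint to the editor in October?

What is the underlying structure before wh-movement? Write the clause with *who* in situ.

The applicant should order the director to report that the secretary would suggest who may show the blueprint to the editor in October.

'who' is the subject of the clause embedded under 'suggest'. It moves to the left edge, and the trace sits right after 'suggest':
Who should the applicant order the director to report that the secretary would suggest ___ may show the blueprint to the editor in October?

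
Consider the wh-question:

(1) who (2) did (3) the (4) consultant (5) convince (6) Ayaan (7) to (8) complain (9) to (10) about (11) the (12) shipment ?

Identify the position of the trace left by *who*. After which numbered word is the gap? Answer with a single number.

In situ: The consultant did convince Ayaan to complain to who about the shipment.
The filler 'who' is interpreted as the object of the preposition 'to'. Wh-movement fronts it, leaving a gap right after 'to':
Who did the consultant convince Ayaan to complain to ___ about the shipment?
'to' is word 9.

9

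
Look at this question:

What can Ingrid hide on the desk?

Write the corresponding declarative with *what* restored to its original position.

Ingrid can hide what on the desk.

'what' functions as the direct object of 'hide'. It moves to the left edge, and the trace sits right after 'hide':
What can Ingrid hide ___ on the desk?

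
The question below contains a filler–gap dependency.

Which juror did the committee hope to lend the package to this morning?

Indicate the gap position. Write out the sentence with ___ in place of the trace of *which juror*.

Underlying clause: The committee did hope to lend the package to which juror this morning.
'which juror' functions as the object of the preposition 'to' (recipient of 'lend'). The gap is right after 'to'.

Which juror did the committee hope to lend the package to ___ this morning?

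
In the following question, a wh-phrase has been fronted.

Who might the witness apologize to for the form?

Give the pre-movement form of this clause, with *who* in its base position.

'who' is the object of the preposition 'to'. It moves to the left edge, and the trace sits right after 'to':
Who might the witness apologize to ___ for the form?

The witness might apologize to who for the form.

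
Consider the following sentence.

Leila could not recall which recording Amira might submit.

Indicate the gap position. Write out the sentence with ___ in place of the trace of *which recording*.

Pre-movement form: Amira might submit which recording.
The filler 'which recording' is interpreted as the direct object of 'submit'. The gap is right after 'submit'.

Leila could not recall which recording Amira might submit ___.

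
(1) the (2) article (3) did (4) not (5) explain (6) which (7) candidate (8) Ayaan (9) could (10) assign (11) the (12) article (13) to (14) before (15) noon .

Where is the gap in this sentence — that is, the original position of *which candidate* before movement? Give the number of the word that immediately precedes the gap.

13

In situ: Ayaan could assign the article to which candidate before noon.
The filler 'which candidate' is interpreted as the object of the preposition 'to' (recipient of 'assign'). It moves to the left edge, and the trace sits right after 'to':
The article did not explain which candidate Ayaan could assign the article to ___ before noon.
'to' is word 13.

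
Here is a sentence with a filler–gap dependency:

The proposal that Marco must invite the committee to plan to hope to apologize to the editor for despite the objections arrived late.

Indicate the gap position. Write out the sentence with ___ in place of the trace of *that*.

'that' functions as the object of the preposition 'for'. The gap is right after 'for'.

The proposal that Marco must invite the committee to plan to hope to apologize to the editor for ___ despite the objections arrived late.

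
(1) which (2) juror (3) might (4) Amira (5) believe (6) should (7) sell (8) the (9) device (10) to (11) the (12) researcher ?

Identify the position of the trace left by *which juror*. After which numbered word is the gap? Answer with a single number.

Underlying clause: Amira might believe which juror should sell the device to the researcher.
The filler 'which juror' is interpreted as the subject of the clause embedded under 'believe'. Wh-movement fronts it, leaving a gap right after 'believe':
Which juror might Amira believe ___ should sell the device to the researcher?
'believe' is word 5.

5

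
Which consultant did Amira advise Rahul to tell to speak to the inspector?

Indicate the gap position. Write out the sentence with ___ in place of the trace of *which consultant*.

Underlying clause: Amira did advise Rahul to tell which consultant to speak to the inspector.
'which consultant' is the direct object of 'tell'. The gap is right after 'tell'.

Which consultant did Amira advise Rahul to tell ___ to speak to the inspector?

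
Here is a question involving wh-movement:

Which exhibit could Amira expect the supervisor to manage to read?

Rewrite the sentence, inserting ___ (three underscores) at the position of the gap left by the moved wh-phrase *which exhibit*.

Underlying clause: Amira could expect the supervisor to manage to read which exhibit.
The filler 'which exhibit' is interpreted as the direct object of 'read'. The gap is right after 'read'.

Which exhibit could Amira expect the supervisor to manage to read ___?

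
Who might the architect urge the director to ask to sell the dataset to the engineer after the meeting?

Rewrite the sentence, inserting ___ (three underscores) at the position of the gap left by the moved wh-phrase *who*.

Who might the architect urge the director to ask ___ to sell the dataset to the engineer after the meeting?

In situ: The architect might urge the director to ask who to sell the dataset to the engineer after the meeting.
'who' is the direct object of 'ask'. The gap is right after 'ask'.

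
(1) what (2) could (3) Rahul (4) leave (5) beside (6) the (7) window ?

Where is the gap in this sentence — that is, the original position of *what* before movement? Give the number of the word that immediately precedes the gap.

Before movement: Rahul could leave what beside the window.
'what' functions as the direct object of 'leave'. Fronting leaves a gap immediately after 'leave':
What could Rahul leave ___ beside the window?
'leave' is word 4.

4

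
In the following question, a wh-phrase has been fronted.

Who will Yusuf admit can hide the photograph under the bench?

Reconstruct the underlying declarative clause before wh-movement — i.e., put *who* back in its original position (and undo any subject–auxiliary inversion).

'who' functions as the subject of the clause embedded under 'admit'. It moves to the left edge, and the trace sits right after 'admit':
Who will Yusuf admit ___ can hide the photograph under the bench?

Yusuf will admit who can hide the photograph under the bench.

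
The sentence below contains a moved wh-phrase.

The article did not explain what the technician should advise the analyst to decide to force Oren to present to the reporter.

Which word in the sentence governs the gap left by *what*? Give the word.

present

Underlying clause: The technician should advise the analyst to decide to force Oren to present what to the reporter.
The filler 'what' is interpreted as the direct object of 'present'. It moves to the left edge, and the trace sits right after 'present':
The article did not explain what the technician should advise the analyst to decide to force Oren to present ___ to the reporter.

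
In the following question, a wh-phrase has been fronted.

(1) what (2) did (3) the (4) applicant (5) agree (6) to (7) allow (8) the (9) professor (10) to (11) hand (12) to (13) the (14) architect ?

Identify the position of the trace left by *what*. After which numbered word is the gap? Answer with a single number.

Before movement: The applicant did agree to allow the professor to hand what to the architect.
'what' is the direct object of 'hand'. Fronting leaves a gap immediately after 'hand':
What did the applicant agree to allow the professor to hand ___ to the architect?
'hand' is word 11.

11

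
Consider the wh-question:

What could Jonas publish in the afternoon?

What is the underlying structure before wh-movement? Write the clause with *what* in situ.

Jonas could publish what in the afternoon.

'what' is the direct object of 'publish'. Wh-movement fronts it, leaving a gap right after 'publish':
What could Jonas publish ___ in the afternoon?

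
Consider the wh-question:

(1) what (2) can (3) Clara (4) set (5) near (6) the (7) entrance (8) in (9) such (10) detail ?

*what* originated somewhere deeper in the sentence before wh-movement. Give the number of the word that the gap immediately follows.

4

Pre-movement form: Clara can set what near the entrance in such detail.
'what' functions as the direct object of 'set'. Fronting leaves a gap immediately after 'set':
What can Clara set ___ near the entrance in such detail?
'set' is word 4.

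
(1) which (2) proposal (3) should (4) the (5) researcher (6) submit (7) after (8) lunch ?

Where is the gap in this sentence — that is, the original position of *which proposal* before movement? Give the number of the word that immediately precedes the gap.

6

Before movement: The researcher should submit which proposal after lunch.
'which proposal' functions as the direct object of 'submit'. It moves to the left edge, and the trace sits right after 'submit':
Which proposal should the researcher submit ___ after lunch?
'submit' is word 6.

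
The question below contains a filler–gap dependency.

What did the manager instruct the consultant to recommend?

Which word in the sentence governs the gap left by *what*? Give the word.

In situ: The manager did instruct the consultant to recommend what.
'what' is the direct object of 'recommend'. Fronting leaves a gap immediately after 'recommend':
What did the manager instruct the consultant to recommend ___?

recommend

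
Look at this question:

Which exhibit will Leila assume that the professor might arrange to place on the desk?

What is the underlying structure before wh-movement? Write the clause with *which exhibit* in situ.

Leila will assume that the professor might arrange to place which exhibit on the desk.

'which exhibit' is the direct object of 'place'. Wh-movement fronts it, leaving a gap right after 'place':
Which exhibit will Leila assume that the professor might arrange to place ___ on the desk?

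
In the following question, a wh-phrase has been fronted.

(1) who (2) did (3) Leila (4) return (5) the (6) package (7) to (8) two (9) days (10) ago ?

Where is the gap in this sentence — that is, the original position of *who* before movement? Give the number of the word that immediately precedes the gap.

7

Pre-movement form: Leila did return the package to who two days ago.
'who' functions as the object of the preposition 'to' (recipient of 'return'). It moves to the left edge, and the trace sits right after 'to':
Who did Leila return the package to ___ two days ago?
'to' is word 7.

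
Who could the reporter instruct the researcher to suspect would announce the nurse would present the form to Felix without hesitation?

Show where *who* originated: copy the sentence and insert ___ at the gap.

In situ: The reporter could instruct the researcher to suspect who would announce the nurse would present the form to Felix without hesitation.
'who' is the subject of the clause embedded under 'suspect'. The gap is right after 'suspect'.

Who could the reporter instruct the researcher to suspect ___ would announce the nurse would present the form to Felix without hesitation?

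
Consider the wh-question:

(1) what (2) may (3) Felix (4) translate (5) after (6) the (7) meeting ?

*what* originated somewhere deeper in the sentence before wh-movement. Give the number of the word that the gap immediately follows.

4

Underlying clause: Felix may translate what after the meeting.
The filler 'what' is interpreted as the direct object of 'translate'. Wh-movement fronts it, leaving a gap right after 'translate':
What may Felix translate ___ after the meeting?
'translate' is word 4.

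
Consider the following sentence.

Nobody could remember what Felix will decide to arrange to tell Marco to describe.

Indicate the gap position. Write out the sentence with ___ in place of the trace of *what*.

Underlying clause: Felix will decide to arrange to tell Marco to describe what.
'what' functions as the direct object of 'describe'. The gap is right after 'describe'.

Nobody could remember what Felix will decide to arrange to tell Marco to describe ___.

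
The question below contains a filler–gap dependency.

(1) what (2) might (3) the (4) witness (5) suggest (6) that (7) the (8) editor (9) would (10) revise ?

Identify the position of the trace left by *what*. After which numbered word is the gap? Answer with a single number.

10

In situ: The witness might suggest that the editor would revise what.
The filler 'what' is interpreted as the direct object of 'revise'. Fronting leaves a gap immediately after 'revise':
What might the witness suggest that the editor would revise ___?
'revise' is word 10.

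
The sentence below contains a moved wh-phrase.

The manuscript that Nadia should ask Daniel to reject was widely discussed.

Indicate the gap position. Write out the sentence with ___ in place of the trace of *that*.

The manuscript that Nadia should ask Daniel to reject ___ was widely discussed.

'that' functions as the direct object of 'reject'. The gap is right after 'reject'.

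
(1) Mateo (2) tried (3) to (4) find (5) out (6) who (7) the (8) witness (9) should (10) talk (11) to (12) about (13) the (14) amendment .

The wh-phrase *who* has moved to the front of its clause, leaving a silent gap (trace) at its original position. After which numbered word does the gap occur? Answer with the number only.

11

Pre-movement form: The witness should talk to who about the amendment.
'who' is the object of the preposition 'to'. Wh-movement fronts it, leaving a gap right after 'to':
Mateo tried to find out who the witness should talk to ___ about the amendment.
'to' is word 11.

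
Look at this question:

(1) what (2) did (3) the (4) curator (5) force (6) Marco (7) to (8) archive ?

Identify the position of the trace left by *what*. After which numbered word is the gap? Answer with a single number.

Underlying clause: The curator did force Marco to archive what.
'what' is the direct object of 'archive'. Fronting leaves a gap immediately after 'archive':
What did the curator force Marco to archive ___?
'archive' is word 8.

8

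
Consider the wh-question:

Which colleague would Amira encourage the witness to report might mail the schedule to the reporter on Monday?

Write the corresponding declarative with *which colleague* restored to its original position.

Amira would encourage the witness to report which colleague might mail the schedule to the reporter on Monday.

'which colleague' functions as the subject of the clause embedded under 'report'. It moves to the left edge, and the trace sits right after 'report':
Which colleague would Amira encourage the witness to report ___ might mail the schedule to the reporter on Monday?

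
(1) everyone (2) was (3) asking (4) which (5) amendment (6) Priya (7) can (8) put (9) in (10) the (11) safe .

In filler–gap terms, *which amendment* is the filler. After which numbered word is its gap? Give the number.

8

Underlying clause: Priya can put which amendment in the safe.
The filler 'which amendment' is interpreted as the direct object of 'put'. Fronting leaves a gap immediately after 'put':
Everyone was asking which amendment Priya can put ___ in the safe.
'put' is word 8.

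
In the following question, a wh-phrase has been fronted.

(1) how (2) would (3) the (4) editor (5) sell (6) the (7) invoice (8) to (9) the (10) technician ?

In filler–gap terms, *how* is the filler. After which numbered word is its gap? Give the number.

10

In situ: The editor would sell the invoice to the technician how.
The filler 'how' is interpreted as the manner adjunct. Wh-movement fronts it, leaving a gap right after 'technician':
How would the editor sell the invoice to the technician ___?
'technician' is word 10.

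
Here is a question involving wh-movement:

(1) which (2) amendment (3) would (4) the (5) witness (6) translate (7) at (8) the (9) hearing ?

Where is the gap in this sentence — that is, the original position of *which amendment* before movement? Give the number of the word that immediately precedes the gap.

6

Before movement: The witness would translate which amendment at the hearing.
The filler 'which amendment' is interpreted as the direct object of 'translate'. It moves to the left edge, and the trace sits right after 'translate':
Which amendment would the witness translate ___ at the hearing?
'translate' is word 6.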